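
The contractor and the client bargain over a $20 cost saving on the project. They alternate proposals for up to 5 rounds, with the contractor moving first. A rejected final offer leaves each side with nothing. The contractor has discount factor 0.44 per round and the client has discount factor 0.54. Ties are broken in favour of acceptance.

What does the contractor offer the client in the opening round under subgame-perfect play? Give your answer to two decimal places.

Round 5 (the contractor proposes): the client will accept anything ≥ 0, so the contractor offers 0 and keeps 20.
Round 4 (the client proposes): the contractor can get 20 next round, worth 0.44 × 20 = 8.8 now. The client offers 8.8 and keeps 20 − 8.8 = 11.2.
Round 3 (the contractor proposes): the client can get 11.2 next round, worth 0.54 × 11.2 = 6.048 now; the contractor offers that and keeps 13.952.
Round 2 (the client proposes): the contractor can get 13.952 next round, worth 0.44 × 13.952 = 6.13888 now. The client offers 6.13888 and keeps 20 − 6.13888 = 13.86112.
Round 1 (the contractor proposes): the client can get 13.86112 next round, worth 0.54 × 13.86112 = 7.4850048 now; the contractor offers that and keeps 12.5149952.

7.49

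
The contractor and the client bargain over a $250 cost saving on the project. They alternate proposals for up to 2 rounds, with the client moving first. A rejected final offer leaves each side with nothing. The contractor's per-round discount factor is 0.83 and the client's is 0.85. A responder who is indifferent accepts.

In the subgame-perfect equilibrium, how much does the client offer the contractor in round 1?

Solve by backward induction from round 2.
Round 2 (the contractor proposes): rejection yields 0 for the client; the contractor offers 0 and keeps 250.
Round 1 (the client proposes): the contractor can get 250 next round, worth 0.83 × 250 = 207.5 now, so the client offers 207.5, keeping 42.5.

207.5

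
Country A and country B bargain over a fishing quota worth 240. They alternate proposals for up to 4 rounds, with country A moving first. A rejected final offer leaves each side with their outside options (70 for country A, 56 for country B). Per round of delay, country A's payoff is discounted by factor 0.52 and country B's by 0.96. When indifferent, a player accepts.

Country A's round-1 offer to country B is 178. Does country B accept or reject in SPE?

Reject

Round 4 (country B proposes): country A gets 70 if talks fail, so country B offers 70 and keeps 170.
Round 3 (country A proposes): country B can get 170 next round, worth 0.96 × 170 = 163.2 now. Country A offers 163.2 and keeps 240 − 163.2 = 76.8.
Round 2 (country B proposes): country A can get 76.8 next round, worth 0.52 × 76.8 = 39.936 now, so country B offers 39.936, keeping 200.064.
So by rejecting in round 1, country B gets 200.064 next round, worth 0.96 × 200.064 = 192.06144 now.
Offer 178 < 192.06144, so country B rejects.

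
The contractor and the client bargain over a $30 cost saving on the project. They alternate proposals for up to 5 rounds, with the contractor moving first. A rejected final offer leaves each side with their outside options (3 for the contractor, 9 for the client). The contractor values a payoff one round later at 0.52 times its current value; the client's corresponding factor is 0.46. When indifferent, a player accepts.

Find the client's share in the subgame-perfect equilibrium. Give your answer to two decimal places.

Round 5 (the contractor proposes): the client gets 9 if talks fail, so the contractor offers 9 and keeps 21.
Round 4 (the client proposes): the contractor can get 21 next round, worth 0.52 × 21 = 10.92 now, so the client offers 10.92, keeping 19.08.
Round 3 (the contractor proposes): the client can get 19.08 next round, worth 0.46 × 19.08 = 8.7768 now. The contractor offers 8.7768 and keeps 30 − 8.7768 = 21.2232.
Round 2 (the client proposes): the contractor can get 21.2232 next round, worth 0.52 × 21.2232 = 11.036064 now, so the client offers 11.036064, keeping 18.963936.
Round 1 (the contractor proposes): the client can get 18.963936 next round, worth 0.46 × 18.963936 = 8.72341056 now; the contractor offers that and keeps 21.27658944.

8.72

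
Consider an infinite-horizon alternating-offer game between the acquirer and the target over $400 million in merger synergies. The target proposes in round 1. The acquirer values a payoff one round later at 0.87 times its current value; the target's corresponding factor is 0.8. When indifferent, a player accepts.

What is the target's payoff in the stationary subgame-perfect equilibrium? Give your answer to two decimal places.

171.05

Let x be the target's share when the target proposes and y be the acquirer's share when the acquirer proposes.
The acquirer accepts iff offered ≥ 0.87·y, so x = 400 − 0.87y. Symmetrically y = 400 − 0.8x.
Substituting: x = 400 − 0.87(400 − 0.8x), giving x(1 − 0.8·0.87) = 400(1 − 0.87).
So x = 400 × 0.13 / 0.304 ≈ 171.0526, and the acquirer receives 400 − x ≈ 228.9474.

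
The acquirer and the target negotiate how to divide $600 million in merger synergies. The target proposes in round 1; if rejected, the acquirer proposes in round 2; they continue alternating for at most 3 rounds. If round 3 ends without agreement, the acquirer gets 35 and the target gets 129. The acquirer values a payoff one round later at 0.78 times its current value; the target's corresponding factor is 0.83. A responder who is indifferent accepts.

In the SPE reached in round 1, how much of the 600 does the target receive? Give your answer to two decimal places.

497.78

Round 3 (the target proposes): the acquirer gets 35 if talks fail, so the target offers 35 and keeps 565.
Round 2 (the acquirer proposes): the target can get 565 next round, worth 0.83 × 565 = 468.95 now. The acquirer offers 468.95 and keeps 600 − 468.95 = 131.05.
Round 1 (the target proposes): the acquirer can get 131.05 next round, worth 0.78 × 131.05 = 102.219 now; the target offers that and keeps 497.781.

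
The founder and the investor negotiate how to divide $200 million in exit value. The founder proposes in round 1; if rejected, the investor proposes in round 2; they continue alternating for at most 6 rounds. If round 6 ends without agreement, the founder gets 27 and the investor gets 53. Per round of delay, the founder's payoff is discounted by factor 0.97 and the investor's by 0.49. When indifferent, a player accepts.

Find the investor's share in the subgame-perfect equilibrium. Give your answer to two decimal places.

23.49

By backward induction:
Round 6 (the investor proposes): the founder gets 27 if talks fail, so the investor offers 27 and keeps 173.
Round 5 (the founder proposes): the investor can get 173 next round, worth 0.49 × 173 = 84.77 now. The founder offers 84.77 and keeps 200 − 84.77 = 115.23.
Round 4 (the investor proposes): the founder can get 115.23 next round, worth 0.97 × 115.23 = 111.7731 now, so the investor offers 111.7731, keeping 88.2269.
Round 3 (the founder proposes): the investor can get 88.2269 next round, worth 0.49 × 88.2269 = 43.231181 now, so the founder offers 43.231181, keeping 156.768819.
Round 2 (the investor proposes): the founder can get 156.768819 next round, worth 0.97 × 156.768819 = 152.06575443 now, so the investor offers 152.06575443, keeping 47.93424557.
Round 1 (the founder proposes): the investor can get 47.93424557 next round, worth 0.49 × 47.93424557 = 23.4877803293 now, so the founder offers 23.4877803293, keeping 176.5122196707.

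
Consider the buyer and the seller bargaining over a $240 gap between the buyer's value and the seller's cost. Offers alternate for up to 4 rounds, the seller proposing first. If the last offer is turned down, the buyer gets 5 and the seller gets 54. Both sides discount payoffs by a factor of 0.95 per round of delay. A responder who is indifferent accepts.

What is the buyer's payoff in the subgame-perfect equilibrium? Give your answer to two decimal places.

170.87

Round 4 (the buyer proposes): the seller gets 54 if talks fail, so the buyer offers 54 and keeps 186.
Round 3 (the seller proposes): the buyer can get 186 next round, worth 0.95 × 186 = 176.7 now; the seller offers that and keeps 63.3.
Round 2 (the buyer proposes): the seller can get 63.3 next round, worth 0.95 × 63.3 = 60.135 now, so the buyer offers 60.135, keeping 179.865.
Round 1 (the seller proposes): the buyer can get 179.865 next round, worth 0.95 × 179.865 = 170.87175 now; the seller offers that and keeps 69.12825.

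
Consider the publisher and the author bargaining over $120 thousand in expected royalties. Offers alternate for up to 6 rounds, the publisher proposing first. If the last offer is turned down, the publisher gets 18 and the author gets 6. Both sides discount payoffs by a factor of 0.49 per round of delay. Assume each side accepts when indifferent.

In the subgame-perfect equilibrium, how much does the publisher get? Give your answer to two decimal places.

79.93

Round 6 (the author proposes): the publisher gets 18 if talks fail, so the author offers 18 and keeps 102.
Round 5 (the publisher proposes): the author can get 102 next round, worth 0.49 × 102 = 49.98 now; the publisher offers that and keeps 70.02.
Round 4 (the author proposes): the publisher can get 70.02 next round, worth 0.49 × 70.02 = 34.3098 now. The author offers 34.3098 and keeps 120 − 34.3098 = 85.6902.
Round 3 (the publisher proposes): the author can get 85.6902 next round, worth 0.49 × 85.6902 = 41.988198 now. The publisher offers 41.988198 and keeps 120 − 41.988198 = 78.011802.
Round 2 (the author proposes): the publisher can get 78.011802 next round, worth 0.49 × 78.011802 = 38.22578298 now. The author offers 38.22578298 and keeps 120 − 38.22578298 = 81.77421702.
Round 1 (the publisher proposes): the author can get 81.77421702 next round, worth 0.49 × 81.77421702 = 40.0693663398 now. The publisher offers 40.0693663398 and keeps 120 − 40.0693663398 = 79.9306336602.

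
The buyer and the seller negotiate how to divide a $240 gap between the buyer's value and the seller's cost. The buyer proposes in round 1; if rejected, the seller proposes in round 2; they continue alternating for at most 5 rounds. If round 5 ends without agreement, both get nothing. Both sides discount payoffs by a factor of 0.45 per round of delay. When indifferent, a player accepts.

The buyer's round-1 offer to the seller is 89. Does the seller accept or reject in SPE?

Round 5 (the buyer proposes): rejection yields 0 for the seller; the buyer offers 0 and keeps 240.
Round 4 (the seller proposes): the buyer can get 240 next round, worth 0.45 × 240 = 108 now; the seller offers that and keeps 132.
Round 3 (the buyer proposes): the seller can get 132 next round, worth 0.45 × 132 = 59.4 now, so the buyer offers 59.4, keeping 180.6.
Round 2 (the seller proposes): the buyer can get 180.6 next round, worth 0.45 × 180.6 = 81.27 now, so the seller offers 81.27, keeping 158.73.
So by rejecting in round 1, the seller gets 158.73 next round, worth 0.45 × 158.73 = 71.4285 now.
Offer 89 ≥ 71.4285, so the seller accepts.

Accept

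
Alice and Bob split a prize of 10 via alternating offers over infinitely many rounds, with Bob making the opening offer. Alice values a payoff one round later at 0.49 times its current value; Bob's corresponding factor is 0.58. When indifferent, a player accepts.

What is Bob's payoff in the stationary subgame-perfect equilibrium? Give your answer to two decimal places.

7.12

When Bob proposes, Alice accepts any offer worth at least 0.49 times what Alice would get by proposing next round; and vice versa.
This gives x = 10 − 0.49y and y = 10 − 0.58x, where x and y are each side's share when it proposes.
Hence (1 − 0.49·0.58)x = 10(1 − 0.49), i.e. 0.7158·x = 5.1.
x ≈ 7.1249; Alice's share is 10 − x ≈ 2.8751.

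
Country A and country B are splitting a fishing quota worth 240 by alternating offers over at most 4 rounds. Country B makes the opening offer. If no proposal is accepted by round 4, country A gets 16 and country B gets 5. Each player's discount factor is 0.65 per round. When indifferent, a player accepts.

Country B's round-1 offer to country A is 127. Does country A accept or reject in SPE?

Round 4 (country A proposes): country B gets 5 if talks fail, so country A offers 5 and keeps 235.
Round 3 (country B proposes): country A can get 235 next round, worth 0.65 × 235 = 152.75 now; country B offers that and keeps 87.25.
Round 2 (country A proposes): country B can get 87.25 next round, worth 0.65 × 87.25 = 56.7125 now. Country A offers 56.7125 and keeps 240 − 56.7125 = 183.2875.
So by rejecting in round 1, country A gets 183.2875 next round, worth 0.65 × 183.2875 = 119.136875 now.
Offer 127 ≥ 119.136875, so country A accepts.

Accept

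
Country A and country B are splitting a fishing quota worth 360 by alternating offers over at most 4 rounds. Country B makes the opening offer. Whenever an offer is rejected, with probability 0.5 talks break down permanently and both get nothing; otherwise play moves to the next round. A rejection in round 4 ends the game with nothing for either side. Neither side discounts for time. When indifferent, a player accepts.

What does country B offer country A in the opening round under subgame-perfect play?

Round 4 (country A proposes): country B will accept anything ≥ 0, so country A offers 0 and keeps 360.
Round 3 (country B proposes): rejecting gives country A an expected 0.5 × 360 = 180. Country B offers 180 and keeps 360 − 180 = 180.
Round 2 (country A proposes): rejecting gives country B an expected 0.5 × 180 = 90; country A offers that and keeps 270.
Round 1 (country B proposes): rejecting gives country A an expected 0.5 × 270 = 135; country B offers that and keeps 225.

135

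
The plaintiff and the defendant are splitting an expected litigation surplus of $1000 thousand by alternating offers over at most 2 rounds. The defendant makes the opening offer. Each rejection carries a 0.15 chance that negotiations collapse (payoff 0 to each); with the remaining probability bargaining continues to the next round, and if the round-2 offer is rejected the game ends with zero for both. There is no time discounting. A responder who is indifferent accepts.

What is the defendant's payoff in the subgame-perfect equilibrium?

150

Round 2 (the plaintiff proposes): rejection yields 0 for the defendant; the plaintiff offers 0 and keeps 1000.
Round 1 (the defendant proposes): rejecting gives the plaintiff an expected 0.85 × 1000 = 850, so the defendant offers 850, keeping 150.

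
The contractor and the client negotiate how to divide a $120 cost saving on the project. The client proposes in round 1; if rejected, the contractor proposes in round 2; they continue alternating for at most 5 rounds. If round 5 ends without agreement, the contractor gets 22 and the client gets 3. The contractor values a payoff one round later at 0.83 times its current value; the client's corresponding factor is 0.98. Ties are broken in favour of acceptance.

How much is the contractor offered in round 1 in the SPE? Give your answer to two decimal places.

18.17

Round 5 (the client proposes): the contractor gets 22 if talks fail, so the client offers 22 and keeps 98.
Round 4 (the contractor proposes): the client can get 98 next round, worth 0.98 × 98 = 96.04 now; the contractor offers that and keeps 23.96.
Round 3 (the client proposes): the contractor can get 23.96 next round, worth 0.83 × 23.96 = 19.8868 now, so the client offers 19.8868, keeping 100.1132.
Round 2 (the contractor proposes): the client can get 100.1132 next round, worth 0.98 × 100.1132 = 98.110936 now, so the contractor offers 98.110936, keeping 21.889064.
Round 1 (the client proposes): the contractor can get 21.889064 next round, worth 0.83 × 21.889064 = 18.16792312 now, so the client offers 18.16792312, keeping 101.83207688.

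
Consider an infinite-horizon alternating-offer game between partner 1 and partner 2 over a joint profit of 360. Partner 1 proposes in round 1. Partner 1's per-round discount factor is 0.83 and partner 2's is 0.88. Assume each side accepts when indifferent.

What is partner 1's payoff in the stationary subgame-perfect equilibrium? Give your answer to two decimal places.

160.24

In a stationary SPE each proposer offers the other exactly their discounted continuation value.
If partner 1 keeps x when proposing and partner 2 keeps y when proposing, then x = 360 − 0.88y and y = 360 − 0.83x.
Solving: x = 360(1 − 0.88) / (1 − 0.83·0.88) = 43.2 / 0.2696 ≈ 160.2374.
Partner 2 gets 360 − 160.2374 ≈ 199.7626.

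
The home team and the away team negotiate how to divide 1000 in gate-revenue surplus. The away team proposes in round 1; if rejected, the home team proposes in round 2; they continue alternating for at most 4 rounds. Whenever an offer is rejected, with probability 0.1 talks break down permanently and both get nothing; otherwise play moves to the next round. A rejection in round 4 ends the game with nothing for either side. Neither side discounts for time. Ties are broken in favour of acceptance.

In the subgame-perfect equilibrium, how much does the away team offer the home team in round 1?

Round 4 (the home team proposes): the away team will accept anything ≥ 0, so the home team offers 0 and keeps 1000.
Round 3 (the away team proposes): rejecting gives the home team an expected 0.9 × 1000 = 900, so the away team offers 900, keeping 100.
Round 2 (the home team proposes): rejecting gives the away team an expected 0.9 × 100 = 90. The home team offers 90 and keeps 1000 − 90 = 910.
Round 1 (the away team proposes): rejecting gives the home team an expected 0.9 × 910 = 819, so the away team offers 819, keeping 181.

819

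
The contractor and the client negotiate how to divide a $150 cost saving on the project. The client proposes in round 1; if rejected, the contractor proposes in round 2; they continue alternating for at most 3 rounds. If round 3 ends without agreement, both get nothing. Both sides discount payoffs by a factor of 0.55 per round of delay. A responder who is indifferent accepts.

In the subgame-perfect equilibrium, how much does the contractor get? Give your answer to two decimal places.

Work backward from the last round.
Round 3 (the client proposes): the contractor will accept anything ≥ 0, so the client offers 0 and keeps 150.
Round 2 (the contractor proposes): the client can get 150 next round, worth 0.55 × 150 = 82.5 now, so the contractor offers 82.5, keeping 67.5.
Round 1 (the client proposes): the contractor can get 67.5 next round, worth 0.55 × 67.5 = 37.125 now; the client offers that and keeps 112.875.

37.13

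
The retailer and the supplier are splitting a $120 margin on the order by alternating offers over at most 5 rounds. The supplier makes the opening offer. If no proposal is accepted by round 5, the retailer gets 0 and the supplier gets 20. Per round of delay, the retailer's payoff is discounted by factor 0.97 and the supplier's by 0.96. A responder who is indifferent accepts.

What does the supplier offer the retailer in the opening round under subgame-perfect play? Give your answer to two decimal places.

Round 5 (the supplier proposes): rejection yields 0 for the retailer; the supplier offers 0 and keeps 120.
Round 4 (the retailer proposes): the supplier can get 120 next round, worth 0.96 × 120 = 115.2 now. The retailer offers 115.2 and keeps 120 − 115.2 = 4.8.
Round 3 (the supplier proposes): the retailer can get 4.8 next round, worth 0.97 × 4.8 = 4.656 now; the supplier offers that and keeps 115.344.
Round 2 (the retailer proposes): the supplier can get 115.344 next round, worth 0.96 × 115.344 = 110.73024 now; the retailer offers that and keeps 9.26976.
Round 1 (the supplier proposes): the retailer can get 9.26976 next round, worth 0.97 × 9.26976 = 8.9916672 now, so the supplier offers 8.9916672, keeping 111.0083328.

8.99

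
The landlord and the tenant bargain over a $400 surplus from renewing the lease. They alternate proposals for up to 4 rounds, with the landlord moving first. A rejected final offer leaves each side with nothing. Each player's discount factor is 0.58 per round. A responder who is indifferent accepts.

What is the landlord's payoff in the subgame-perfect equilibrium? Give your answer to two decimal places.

Round 4 (the tenant proposes): the landlord will accept anything ≥ 0, so the tenant offers 0 and keeps 400.
Round 3 (the landlord proposes): the tenant can get 400 next round, worth 0.58 × 400 = 232 now. The landlord offers 232 and keeps 400 − 232 = 168.
Round 2 (the tenant proposes): the landlord can get 168 next round, worth 0.58 × 168 = 97.44 now, so the tenant offers 97.44, keeping 302.56.
Round 1 (the landlord proposes): the tenant can get 302.56 next round, worth 0.58 × 302.56 = 175.4848 now; the landlord offers that and keeps 224.5152.

224.52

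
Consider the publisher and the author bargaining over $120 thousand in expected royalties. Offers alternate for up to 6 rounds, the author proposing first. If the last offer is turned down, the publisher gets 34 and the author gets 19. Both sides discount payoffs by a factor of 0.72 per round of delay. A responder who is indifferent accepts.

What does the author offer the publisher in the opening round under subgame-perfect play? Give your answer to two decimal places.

56.28

Round 6 (the publisher proposes): the author gets 19 if talks fail, so the publisher offers 19 and keeps 101.
Round 5 (the author proposes): the publisher can get 101 next round, worth 0.72 × 101 = 72.72 now. The author offers 72.72 and keeps 120 − 72.72 = 47.28.
Round 4 (the publisher proposes): the author can get 47.28 next round, worth 0.72 × 47.28 = 34.0416 now, so the publisher offers 34.0416, keeping 85.9584.
Round 3 (the author proposes): the publisher can get 85.9584 next round, worth 0.72 × 85.9584 = 61.890048 now. The author offers 61.890048 and keeps 120 − 61.890048 = 58.109952.
Round 2 (the publisher proposes): the author can get 58.109952 next round, worth 0.72 × 58.109952 = 41.83916544 now. The publisher offers 41.83916544 and keeps 120 − 41.83916544 = 78.16083456.
Round 1 (the author proposes): the publisher can get 78.16083456 next round, worth 0.72 × 78.16083456 = 56.2758008832 now, so the author offers 56.2758008832, keeping 63.7241991168.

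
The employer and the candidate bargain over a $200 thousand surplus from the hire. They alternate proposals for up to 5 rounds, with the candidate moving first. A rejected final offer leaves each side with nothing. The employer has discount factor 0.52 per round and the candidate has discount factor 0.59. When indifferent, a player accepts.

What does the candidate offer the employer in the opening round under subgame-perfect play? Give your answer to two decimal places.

55.72

By backward induction:
Round 5 (the candidate proposes): the employer will accept anything ≥ 0, so the candidate offers 0 and keeps 200.
Round 4 (the employer proposes): the candidate can get 200 next round, worth 0.59 × 200 = 118 now; the employer offers that and keeps 82.
Round 3 (the candidate proposes): the employer can get 82 next round, worth 0.52 × 82 = 42.64 now. The candidate offers 42.64 and keeps 200 − 42.64 = 157.36.
Round 2 (the employer proposes): the candidate can get 157.36 next round, worth 0.59 × 157.36 = 92.8424 now. The employer offers 92.8424 and keeps 200 − 92.8424 = 107.1576.
Round 1 (the candidate proposes): the employer can get 107.1576 next round, worth 0.52 × 107.1576 = 55.721952 now. The candidate offers 55.721952 and keeps 200 − 55.721952 = 144.278048.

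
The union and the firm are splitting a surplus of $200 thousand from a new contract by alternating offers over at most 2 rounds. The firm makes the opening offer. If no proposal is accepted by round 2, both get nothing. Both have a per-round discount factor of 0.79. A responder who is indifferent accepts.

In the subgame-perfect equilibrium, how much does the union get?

158

By backward induction:
Round 2 (the union proposes): the firm will accept anything ≥ 0, so the union offers 0 and keeps 200.
Round 1 (the firm proposes): the union can get 200 next round, worth 0.79 × 200 = 158 now; the firm offers that and keeps 42.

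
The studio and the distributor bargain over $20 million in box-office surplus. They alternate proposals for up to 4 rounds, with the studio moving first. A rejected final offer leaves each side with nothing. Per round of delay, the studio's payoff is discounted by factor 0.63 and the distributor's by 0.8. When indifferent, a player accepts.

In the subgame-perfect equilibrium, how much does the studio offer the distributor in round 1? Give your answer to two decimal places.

13.98

Round 4 (the distributor proposes): rejection yields 0 for the studio; the distributor offers 0 and keeps 20.
Round 3 (the studio proposes): the distributor can get 20 next round, worth 0.8 × 20 = 16 now; the studio offers that and keeps 4.
Round 2 (the distributor proposes): the studio can get 4 next round, worth 0.63 × 4 = 2.52 now. The distributor offers 2.52 and keeps 20 − 2.52 = 17.48.
Round 1 (the studio proposes): the distributor can get 17.48 next round, worth 0.8 × 17.48 = 13.984 now, so the studio offers 13.984, keeping 6.016.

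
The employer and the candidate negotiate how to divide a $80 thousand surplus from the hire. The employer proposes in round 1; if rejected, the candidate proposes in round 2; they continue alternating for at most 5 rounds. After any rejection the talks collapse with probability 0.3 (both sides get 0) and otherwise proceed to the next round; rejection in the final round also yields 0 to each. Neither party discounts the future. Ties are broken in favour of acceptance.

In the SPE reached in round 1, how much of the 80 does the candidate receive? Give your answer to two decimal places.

Round 5 (the employer proposes): the candidate will accept anything ≥ 0, so the employer offers 0 and keeps 80.
Round 4 (the candidate proposes): rejecting gives the employer an expected 0.7 × 80 = 56. The candidate offers 56 and keeps 80 − 56 = 24.
Round 3 (the employer proposes): rejecting gives the candidate an expected 0.7 × 24 = 16.8. The employer offers 16.8 and keeps 80 − 16.8 = 63.2.
Round 2 (the candidate proposes): rejecting gives the employer an expected 0.7 × 63.2 = 44.24. The candidate offers 44.24 and keeps 80 − 44.24 = 35.76.
Round 1 (the employer proposes): rejecting gives the candidate an expected 0.7 × 35.76 = 25.032. The employer offers 25.032 and keeps 80 − 25.032 = 54.968.

25.03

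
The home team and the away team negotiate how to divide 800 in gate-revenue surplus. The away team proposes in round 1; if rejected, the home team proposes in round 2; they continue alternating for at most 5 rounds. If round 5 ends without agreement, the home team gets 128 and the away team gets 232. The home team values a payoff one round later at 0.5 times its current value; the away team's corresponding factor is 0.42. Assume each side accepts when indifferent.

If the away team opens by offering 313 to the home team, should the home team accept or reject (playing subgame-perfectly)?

Round 5 (the away team proposes): the home team gets 128 if talks fail, so the away team offers 128 and keeps 672.
Round 4 (the home team proposes): the away team can get 672 next round, worth 0.42 × 672 = 282.24 now; the home team offers that and keeps 517.76.
Round 3 (the away team proposes): the home team can get 517.76 next round, worth 0.5 × 517.76 = 258.88 now; the away team offers that and keeps 541.12.
Round 2 (the home team proposes): the away team can get 541.12 next round, worth 0.42 × 541.12 = 227.2704 now; the home team offers that and keeps 572.7296.
So by rejecting in round 1, the home team gets 572.7296 next round, worth 0.5 × 572.7296 = 286.3648 now.
Offer 313 ≥ 286.3648, so the home team accepts.

Accept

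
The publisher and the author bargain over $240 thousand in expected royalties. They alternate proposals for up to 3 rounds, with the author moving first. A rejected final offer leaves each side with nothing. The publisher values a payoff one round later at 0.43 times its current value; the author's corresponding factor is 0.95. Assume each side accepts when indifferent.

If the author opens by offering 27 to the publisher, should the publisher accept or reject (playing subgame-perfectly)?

Round 3 (the author proposes): rejection yields 0 for the publisher; the author offers 0 and keeps 240.
Round 2 (the publisher proposes): the author can get 240 next round, worth 0.95 × 240 = 228 now, so the publisher offers 228, keeping 12.
So by rejecting in round 1, the publisher gets 12 next round, worth 0.43 × 12 = 5.16 now.
Offer 27 ≥ 5.16, so the publisher accepts.

Accept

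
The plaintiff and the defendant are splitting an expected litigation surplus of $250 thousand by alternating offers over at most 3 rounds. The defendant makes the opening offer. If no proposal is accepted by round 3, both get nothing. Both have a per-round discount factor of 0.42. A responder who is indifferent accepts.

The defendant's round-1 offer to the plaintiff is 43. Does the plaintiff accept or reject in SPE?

Round 3 (the defendant proposes): the plaintiff will accept anything ≥ 0, so the defendant offers 0 and keeps 250.
Round 2 (the plaintiff proposes): the defendant can get 250 next round, worth 0.42 × 250 = 105 now. The plaintiff offers 105 and keeps 250 − 105 = 145.
So by rejecting in round 1, the plaintiff gets 145 next round, worth 0.42 × 145 = 60.9 now.
Offer 43 < 60.9, so the plaintiff rejects.

Reject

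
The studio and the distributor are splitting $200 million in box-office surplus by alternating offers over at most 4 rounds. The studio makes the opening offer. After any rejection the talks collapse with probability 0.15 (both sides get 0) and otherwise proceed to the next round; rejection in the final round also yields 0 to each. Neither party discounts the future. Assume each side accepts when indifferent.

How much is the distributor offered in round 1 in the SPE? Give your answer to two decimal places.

By backward induction:
Round 4 (the distributor proposes): the studio will accept anything ≥ 0, so the distributor offers 0 and keeps 200.
Round 3 (the studio proposes): rejecting gives the distributor an expected 0.85 × 200 = 170. The studio offers 170 and keeps 200 − 170 = 30.
Round 2 (the distributor proposes): rejecting gives the studio an expected 0.85 × 30 = 25.5; the distributor offers that and keeps 174.5.
Round 1 (the studio proposes): rejecting gives the distributor an expected 0.85 × 174.5 = 148.325, so the studio offers 148.325, keeping 51.675.

148.33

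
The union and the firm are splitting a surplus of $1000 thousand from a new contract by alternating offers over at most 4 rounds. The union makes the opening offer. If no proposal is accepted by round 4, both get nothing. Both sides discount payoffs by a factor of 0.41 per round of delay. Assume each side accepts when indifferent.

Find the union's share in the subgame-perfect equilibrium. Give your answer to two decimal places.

689.18

Round 4 (the firm proposes): the union will accept anything ≥ 0, so the firm offers 0 and keeps 1000.
Round 3 (the union proposes): the firm can get 1000 next round, worth 0.41 × 1000 = 410 now; the union offers that and keeps 590.
Round 2 (the firm proposes): the union can get 590 next round, worth 0.41 × 590 = 241.9 now, so the firm offers 241.9, keeping 758.1.
Round 1 (the union proposes): the firm can get 758.1 next round, worth 0.41 × 758.1 = 310.821 now; the union offers that and keeps 689.179.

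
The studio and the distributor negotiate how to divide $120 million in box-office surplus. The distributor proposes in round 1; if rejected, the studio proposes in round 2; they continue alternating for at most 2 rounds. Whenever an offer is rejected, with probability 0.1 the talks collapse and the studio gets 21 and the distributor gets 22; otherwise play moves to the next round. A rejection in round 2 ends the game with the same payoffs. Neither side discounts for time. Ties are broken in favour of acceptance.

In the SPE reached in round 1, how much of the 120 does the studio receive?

Round 2 (the studio proposes): the distributor gets 22 if talks fail, so the studio offers 22 and keeps 98.
Round 1 (the distributor proposes): rejecting gives the studio an expected 0.9 × 98 + 0.1 × 21 = 90.3, so the distributor offers 90.3, keeping 29.7.

90.3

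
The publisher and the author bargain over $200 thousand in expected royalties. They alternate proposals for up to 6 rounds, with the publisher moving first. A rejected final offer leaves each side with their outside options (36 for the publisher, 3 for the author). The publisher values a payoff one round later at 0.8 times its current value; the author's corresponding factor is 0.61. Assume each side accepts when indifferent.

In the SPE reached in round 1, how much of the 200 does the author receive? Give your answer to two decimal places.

60.13

Round 6 (the author proposes): the publisher gets 36 if talks fail, so the author offers 36 and keeps 164.
Round 5 (the publisher proposes): the author can get 164 next round, worth 0.61 × 164 = 100.04 now; the publisher offers that and keeps 99.96.
Round 4 (the author proposes): the publisher can get 99.96 next round, worth 0.8 × 99.96 = 79.968 now, so the author offers 79.968, keeping 120.032.
Round 3 (the publisher proposes): the author can get 120.032 next round, worth 0.61 × 120.032 = 73.21952 now, so the publisher offers 73.21952, keeping 126.78048.
Round 2 (the author proposes): the publisher can get 126.78048 next round, worth 0.8 × 126.78048 = 101.424384 now, so the author offers 101.424384, keeping 98.575616.
Round 1 (the publisher proposes): the author can get 98.575616 next round, worth 0.61 × 98.575616 = 60.13112576 now, so the publisher offers 60.13112576, keeping 139.86887424.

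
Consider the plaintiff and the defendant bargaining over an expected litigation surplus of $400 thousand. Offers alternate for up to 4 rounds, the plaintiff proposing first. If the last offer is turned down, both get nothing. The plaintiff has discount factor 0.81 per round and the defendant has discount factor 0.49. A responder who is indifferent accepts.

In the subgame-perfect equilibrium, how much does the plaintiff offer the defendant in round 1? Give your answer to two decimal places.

Solve by backward induction from round 4.
Round 4 (the defendant proposes): rejection yields 0 for the plaintiff; the defendant offers 0 and keeps 400.
Round 3 (the plaintiff proposes): the defendant can get 400 next round, worth 0.49 × 400 = 196 now; the plaintiff offers that and keeps 204.
Round 2 (the defendant proposes): the plaintiff can get 204 next round, worth 0.81 × 204 = 165.24 now. The defendant offers 165.24 and keeps 400 − 165.24 = 234.76.
Round 1 (the plaintiff proposes): the defendant can get 234.76 next round, worth 0.49 × 234.76 = 115.0324 now; the plaintiff offers that and keeps 284.9676.

115.03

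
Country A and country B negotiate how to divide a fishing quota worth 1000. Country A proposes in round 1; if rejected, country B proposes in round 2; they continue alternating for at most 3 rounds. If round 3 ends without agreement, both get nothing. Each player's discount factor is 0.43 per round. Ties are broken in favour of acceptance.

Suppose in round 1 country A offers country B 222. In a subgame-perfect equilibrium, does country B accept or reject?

Reject

Round 3 (country A proposes): country B will accept anything ≥ 0, so country A offers 0 and keeps 1000.
Round 2 (country B proposes): country A can get 1000 next round, worth 0.43 × 1000 = 430 now, so country B offers 430, keeping 570.
So by rejecting in round 1, country B gets 570 next round, worth 0.43 × 570 = 245.1 now.
Offer 222 < 245.1, so country B rejects.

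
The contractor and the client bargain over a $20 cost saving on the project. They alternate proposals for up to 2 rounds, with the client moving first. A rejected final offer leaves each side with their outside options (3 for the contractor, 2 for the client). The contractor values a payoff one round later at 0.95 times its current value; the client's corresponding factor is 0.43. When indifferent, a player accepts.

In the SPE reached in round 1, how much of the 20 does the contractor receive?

17.1

By backward induction:
Round 2 (the contractor proposes): the client gets 2 if talks fail, so the contractor offers 2 and keeps 18.
Round 1 (the client proposes): the contractor can get 18 next round, worth 0.95 × 18 = 17.1 now, so the client offers 17.1, keeping 2.9.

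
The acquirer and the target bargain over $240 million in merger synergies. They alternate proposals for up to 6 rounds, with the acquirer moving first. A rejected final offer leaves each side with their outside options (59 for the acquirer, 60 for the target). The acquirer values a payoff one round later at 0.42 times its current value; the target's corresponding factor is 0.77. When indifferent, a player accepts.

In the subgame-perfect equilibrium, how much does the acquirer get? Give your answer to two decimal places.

83.58

Round 6 (the target proposes): the acquirer gets 59 if talks fail, so the target offers 59 and keeps 181.
Round 5 (the acquirer proposes): the target can get 181 next round, worth 0.77 × 181 = 139.37 now; the acquirer offers that and keeps 100.63.
Round 4 (the target proposes): the acquirer can get 100.63 next round, worth 0.42 × 100.63 = 42.2646 now; the target offers that and keeps 197.7354.
Round 3 (the acquirer proposes): the target can get 197.7354 next round, worth 0.77 × 197.7354 = 152.256258 now; the acquirer offers that and keeps 87.743742.
Round 2 (the target proposes): the acquirer can get 87.743742 next round, worth 0.42 × 87.743742 = 36.85237164 now, so the target offers 36.85237164, keeping 203.14762836.
Round 1 (the acquirer proposes): the target can get 203.14762836 next round, worth 0.77 × 203.14762836 = 156.4236738372 now; the acquirer offers that and keeps 83.5763261628.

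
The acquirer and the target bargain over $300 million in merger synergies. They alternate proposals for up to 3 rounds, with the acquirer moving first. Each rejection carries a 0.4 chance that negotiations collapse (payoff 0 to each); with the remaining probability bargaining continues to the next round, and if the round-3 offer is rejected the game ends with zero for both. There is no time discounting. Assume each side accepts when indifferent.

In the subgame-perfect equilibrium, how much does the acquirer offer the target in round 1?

72

Round 3 (the acquirer proposes): rejection yields 0 for the target; the acquirer offers 0 and keeps 300.
Round 2 (the target proposes): rejecting gives the acquirer an expected 0.6 × 300 = 180. The target offers 180 and keeps 300 − 180 = 120.
Round 1 (the acquirer proposes): rejecting gives the target an expected 0.6 × 120 = 72, so the acquirer offers 72, keeping 228.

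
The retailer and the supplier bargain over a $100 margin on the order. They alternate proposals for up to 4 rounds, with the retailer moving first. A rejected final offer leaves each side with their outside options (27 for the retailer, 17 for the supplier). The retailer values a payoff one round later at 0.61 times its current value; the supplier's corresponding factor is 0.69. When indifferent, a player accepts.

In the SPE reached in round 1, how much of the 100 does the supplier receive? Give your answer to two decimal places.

48.11

Work backward from the last round.
Round 4 (the supplier proposes): the retailer gets 27 if talks fail, so the supplier offers 27 and keeps 73.
Round 3 (the retailer proposes): the supplier can get 73 next round, worth 0.69 × 73 = 50.37 now. The retailer offers 50.37 and keeps 100 − 50.37 = 49.63.
Round 2 (the supplier proposes): the retailer can get 49.63 next round, worth 0.61 × 49.63 = 30.2743 now, so the supplier offers 30.2743, keeping 69.7257.
Round 1 (the retailer proposes): the supplier can get 69.7257 next round, worth 0.69 × 69.7257 = 48.110733 now. The retailer offers 48.110733 and keeps 100 − 48.110733 = 51.889267.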